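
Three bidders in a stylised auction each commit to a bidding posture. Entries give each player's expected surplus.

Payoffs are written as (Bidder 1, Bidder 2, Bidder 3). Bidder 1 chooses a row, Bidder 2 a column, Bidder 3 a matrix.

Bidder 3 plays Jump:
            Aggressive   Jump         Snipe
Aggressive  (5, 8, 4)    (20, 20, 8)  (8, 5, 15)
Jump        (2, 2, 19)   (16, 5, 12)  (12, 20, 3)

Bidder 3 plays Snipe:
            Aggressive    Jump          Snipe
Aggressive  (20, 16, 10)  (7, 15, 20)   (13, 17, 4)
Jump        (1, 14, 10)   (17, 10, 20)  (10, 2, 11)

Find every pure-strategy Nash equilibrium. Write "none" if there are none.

Mark each player's best response to every combination of opponents' strategies; a profile where every player is best-responding is a pure Nash equilibrium.
Bidder 1 against (Aggressive, Jump): payoffs 5, 2 → best response Aggressive.
Bidder 1 against (Aggressive, Snipe): payoffs 20, 1 → best response Aggressive.
Bidder 1 against (Jump, Jump): payoffs 20, 16 → best response Aggressive.
Bidder 1 against (Jump, Snipe): payoffs 7, 17 → best response Jump.
Bidder 1 against (Snipe, Jump): payoffs 8, 12 → best response Jump.
Bidder 1 against (Snipe, Snipe): payoffs 13, 10 → best response Aggressive.
Bidder 2 against (Aggressive, Jump): payoffs 8, 20, 5 → best response Jump.
Bidder 2 against (Aggressive, Snipe): payoffs 16, 15, 17 → best response Snipe.
Bidder 2 against (Jump, Jump): payoffs 2, 5, 20 → best response Snipe.
Bidder 2 against (Jump, Snipe): payoffs 14, 10, 2 → best response Aggressive.
Bidder 3 against (Aggressive, Aggressive): payoffs 4, 10 → best response Snipe.
Bidder 3 against (Aggressive, Jump): payoffs 8, 20 → best response Snipe.
Bidder 3 against (Aggressive, Snipe): payoffs 15, 4 → best response Jump.
Bidder 3 against (Jump, Aggressive): payoffs 19, 10 → best response Jump.
Bidder 3 against (Jump, Jump): payoffs 12, 20 → best response Snipe.
Bidder 3 against (Jump, Snipe): payoffs 3, 11 → best response Snipe.
No profile is a mutual best response for all players.

There is no pure-strategy Nash equilibrium.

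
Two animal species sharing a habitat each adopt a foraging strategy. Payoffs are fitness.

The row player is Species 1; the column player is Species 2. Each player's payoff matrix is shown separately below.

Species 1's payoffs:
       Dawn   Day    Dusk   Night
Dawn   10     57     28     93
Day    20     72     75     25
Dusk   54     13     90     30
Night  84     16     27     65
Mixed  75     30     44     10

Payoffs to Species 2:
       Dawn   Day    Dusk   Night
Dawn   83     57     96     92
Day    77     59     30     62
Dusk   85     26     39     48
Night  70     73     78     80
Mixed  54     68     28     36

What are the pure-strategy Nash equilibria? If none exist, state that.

No pure-strategy Nash equilibrium.

Species 1 against Dawn: payoffs 10, 20, 54, 84, 75 → best response Night.
Species 1 against Day: payoffs 57, 72, 13, 16, 30 → best response Day.
Species 1 against Dusk: payoffs 28, 75, 90, 27, 44 → best response Dusk.
Species 1 against Night: payoffs 93, 25, 30, 65, 10 → best response Dawn.
Species 2 against Dawn: payoffs 83, 57, 96, 92 → best response Dusk.
Species 2 against Day: payoffs 77, 59, 30, 62 → best response Dawn.
Species 2 against Dusk: payoffs 85, 26, 39, 48 → best response Dawn.
Species 2 against Night: payoffs 70, 73, 78, 80 → best response Night.
Species 2 against Mixed: payoffs 54, 68, 28, 36 → best response Day.
No profile is a mutual best response for all players.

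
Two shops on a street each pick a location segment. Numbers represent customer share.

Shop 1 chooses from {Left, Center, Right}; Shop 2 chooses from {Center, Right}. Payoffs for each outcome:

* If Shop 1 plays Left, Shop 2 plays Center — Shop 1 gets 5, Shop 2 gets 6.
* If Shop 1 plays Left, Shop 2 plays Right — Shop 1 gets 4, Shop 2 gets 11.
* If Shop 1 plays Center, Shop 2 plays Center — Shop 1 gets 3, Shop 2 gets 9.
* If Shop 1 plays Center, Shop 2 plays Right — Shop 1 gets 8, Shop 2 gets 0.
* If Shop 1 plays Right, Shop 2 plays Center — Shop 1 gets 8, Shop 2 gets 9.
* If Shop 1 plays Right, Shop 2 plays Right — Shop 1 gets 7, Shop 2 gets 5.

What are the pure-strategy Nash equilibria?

Shop 1 against Center: payoffs 5, 3, 8 → best response Right.
Shop 1 against Right: payoffs 4, 8, 7 → best response Center.
Shop 2 against Left: payoffs 6, 11 → best response Right.
Shop 2 against Center: payoffs 9, 0 → best response Center.
Shop 2 against Right: payoffs 9, 5 → best response Center.
Mutual best responses: (Right, Center).

(Right, Center)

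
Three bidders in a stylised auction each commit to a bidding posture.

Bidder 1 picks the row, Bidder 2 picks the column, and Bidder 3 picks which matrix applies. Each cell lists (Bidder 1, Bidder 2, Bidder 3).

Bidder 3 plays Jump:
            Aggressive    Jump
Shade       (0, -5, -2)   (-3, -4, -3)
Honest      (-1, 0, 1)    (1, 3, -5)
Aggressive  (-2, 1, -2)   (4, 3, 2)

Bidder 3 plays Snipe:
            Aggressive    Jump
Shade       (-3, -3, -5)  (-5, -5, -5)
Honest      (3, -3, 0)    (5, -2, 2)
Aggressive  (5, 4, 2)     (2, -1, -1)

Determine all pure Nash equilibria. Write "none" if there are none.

(Honest, Jump, Snipe), (Aggressive, Aggressive, Snipe), (Aggressive, Jump, Jump)

For each strategy profile, look for a profitable unilateral deviation.
(Shade, Aggressive, Jump): Bidder 2 can switch to Jump (-5 → -4). Not NE.
(Shade, Aggressive, Snipe): Bidder 1 can switch to Honest (-3 → 3). Not NE.
(Shade, Jump, Jump): Bidder 1 can switch to Honest (-3 → 1). Not NE.
(Shade, Jump, Snipe): Bidder 1 can switch to Honest (-5 → 5). Not NE.
(Honest, Aggressive, Jump): Bidder 1 can switch to Shade (-1 → 0). Not NE.
(Honest, Aggressive, Snipe): Bidder 1 can switch to Aggressive (3 → 5). Not NE.
(Honest, Jump, Jump): Bidder 1 can switch to Aggressive (1 → 4). Not NE.
(Honest, Jump, Snipe): Bidder 1 gets 5, best alternative 2; Bidder 2 gets -2, best alternative -3; Bidder 3 gets 2, best alternative -5. No profitable deviation — NE.
(Aggressive, Aggressive, Jump): Bidder 1 can switch to Shade (-2 → 0). Not NE.
(Aggressive, Aggressive, Snipe): Bidder 1 gets 5, best alternative 3; Bidder 2 gets 4, best alternative -1; Bidder 3 gets 2, best alternative -2. No profitable deviation — NE.
(Aggressive, Jump, Jump): Bidder 1 gets 4, best alternative 1; Bidder 2 gets 3, best alternative 1; Bidder 3 gets 2, best alternative -1. No profitable deviation — NE.
(Aggressive, Jump, Snipe): Bidder 1 can switch to Honest (2 → 5). Not NE.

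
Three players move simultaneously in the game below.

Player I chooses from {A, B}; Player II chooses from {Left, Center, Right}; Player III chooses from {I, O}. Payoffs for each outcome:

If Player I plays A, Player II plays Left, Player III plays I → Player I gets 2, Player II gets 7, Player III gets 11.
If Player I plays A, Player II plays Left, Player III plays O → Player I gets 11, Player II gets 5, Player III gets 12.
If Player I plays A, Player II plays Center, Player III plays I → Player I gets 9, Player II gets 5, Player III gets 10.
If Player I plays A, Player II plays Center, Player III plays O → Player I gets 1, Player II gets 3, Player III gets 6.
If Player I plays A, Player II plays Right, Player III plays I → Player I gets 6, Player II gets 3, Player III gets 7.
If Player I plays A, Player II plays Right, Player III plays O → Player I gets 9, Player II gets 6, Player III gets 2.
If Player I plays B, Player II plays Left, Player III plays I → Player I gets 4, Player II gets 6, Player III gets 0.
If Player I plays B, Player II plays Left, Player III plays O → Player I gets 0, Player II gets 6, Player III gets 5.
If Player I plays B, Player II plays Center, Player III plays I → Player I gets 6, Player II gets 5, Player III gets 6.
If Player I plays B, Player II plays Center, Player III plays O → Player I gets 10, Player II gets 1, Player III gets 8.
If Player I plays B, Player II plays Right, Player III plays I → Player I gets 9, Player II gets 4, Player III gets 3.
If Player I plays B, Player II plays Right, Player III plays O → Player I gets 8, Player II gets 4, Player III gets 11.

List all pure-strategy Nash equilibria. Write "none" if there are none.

Check each profile: it is a Nash equilibrium iff no player can strictly gain by switching unilaterally.
(A, Left, I): Player I can switch to B (2 → 4). Not NE.
(A, Left, O): Player II can switch to Right (5 → 6). Not NE.
(A, Center, I): Player II can switch to Left (5 → 7). Not NE.
(A, Center, O): Player I can switch to B (1 → 10). Not NE.
(A, Right, I): Player I can switch to B (6 → 9). Not NE.
(A, Right, O): Player III can switch to I (2 → 7). Not NE.
(B, Left, I): Player III can switch to O (0 → 5). Not NE.
(B, Left, O): Player I can switch to A (0 → 11). Not NE.
(B, Center, I): Player I can switch to A (6 → 9). Not NE.
(B, Center, O): Player II can switch to Left (1 → 6). Not NE.
(The remaining 2 profiles each have a profitable deviation by the same check.)

This game has no pure Nash equilibrium.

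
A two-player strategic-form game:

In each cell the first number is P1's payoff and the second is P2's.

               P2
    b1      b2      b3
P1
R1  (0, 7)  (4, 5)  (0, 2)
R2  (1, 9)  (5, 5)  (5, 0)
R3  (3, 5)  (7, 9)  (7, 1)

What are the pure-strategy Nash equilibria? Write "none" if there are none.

P1 against b1: payoffs 0, 1, 3 → best response R3.
P1 against b2: payoffs 4, 5, 7 → best response R3.
P1 against b3: payoffs 0, 5, 7 → best response R3.
P2 against R1: payoffs 7, 5, 2 → best response b1.
P2 against R2: payoffs 9, 5, 0 → best response b1.
P2 against R3: payoffs 5, 9, 1 → best response b2.
Mutual best responses: (R3, b2).

The unique pure-strategy Nash equilibrium is (R3, b2).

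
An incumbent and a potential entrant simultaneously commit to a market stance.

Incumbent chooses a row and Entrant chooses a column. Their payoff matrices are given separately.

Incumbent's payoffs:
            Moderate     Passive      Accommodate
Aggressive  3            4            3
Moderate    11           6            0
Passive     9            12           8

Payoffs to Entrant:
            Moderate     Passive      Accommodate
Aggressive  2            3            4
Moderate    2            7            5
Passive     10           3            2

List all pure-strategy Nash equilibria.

Mark each player's best response to every combination of opponents' strategies; a profile where every player is best-responding is a pure Nash equilibrium.
Incumbent against Moderate: payoffs 3, 11, 9 → best response Moderate.
Incumbent against Passive: payoffs 4, 6, 12 → best response Passive.
Incumbent against Accommodate: payoffs 3, 0, 8 → best response Passive.
Entrant against Aggressive: payoffs 2, 3, 4 → best response Accommodate.
Entrant against Moderate: payoffs 2, 7, 5 → best response Passive.
Entrant against Passive: payoffs 10, 3, 2 → best response Moderate.
No profile is a mutual best response for all players.

No pure-strategy Nash equilibrium.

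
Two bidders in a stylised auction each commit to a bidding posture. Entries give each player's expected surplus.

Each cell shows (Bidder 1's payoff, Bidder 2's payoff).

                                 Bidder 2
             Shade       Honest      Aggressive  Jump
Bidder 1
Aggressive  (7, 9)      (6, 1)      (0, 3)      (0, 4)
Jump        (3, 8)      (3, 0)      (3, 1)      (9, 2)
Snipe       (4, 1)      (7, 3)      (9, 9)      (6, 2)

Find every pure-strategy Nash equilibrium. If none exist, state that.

(Aggressive, Shade): Bidder 1 gets 7, best alternative 4; Bidder 2 gets 9, best alternative 4. No profitable deviation — NE.
(Aggressive, Honest): Bidder 1 can switch to Snipe (6 → 7). Not NE.
(Aggressive, Aggressive): Bidder 1 can switch to Jump (0 → 3). Not NE.
(Aggressive, Jump): Bidder 1 can switch to Jump (0 → 9). Not NE.
(Jump, Shade): Bidder 1 can switch to Aggressive (3 → 7). Not NE.
(Jump, Honest): Bidder 1 can switch to Aggressive (3 → 6). Not NE.
(Jump, Aggressive): Bidder 1 can switch to Snipe (3 → 9). Not NE.
(Jump, Jump): Bidder 2 can switch to Shade (2 → 8). Not NE.
(Snipe, Shade): Bidder 1 can switch to Aggressive (4 → 7). Not NE.
(Snipe, Honest): Bidder 2 can switch to Aggressive (3 → 9). Not NE.
(Snipe, Aggressive): Bidder 1 gets 9, best alternative 3; Bidder 2 gets 9, best alternative 3. No profitable deviation — NE.
(Snipe, Jump): Bidder 1 can switch to Jump (6 → 9). Not NE.

Pure-strategy Nash equilibria: (Aggressive, Shade), (Snipe, Aggressive)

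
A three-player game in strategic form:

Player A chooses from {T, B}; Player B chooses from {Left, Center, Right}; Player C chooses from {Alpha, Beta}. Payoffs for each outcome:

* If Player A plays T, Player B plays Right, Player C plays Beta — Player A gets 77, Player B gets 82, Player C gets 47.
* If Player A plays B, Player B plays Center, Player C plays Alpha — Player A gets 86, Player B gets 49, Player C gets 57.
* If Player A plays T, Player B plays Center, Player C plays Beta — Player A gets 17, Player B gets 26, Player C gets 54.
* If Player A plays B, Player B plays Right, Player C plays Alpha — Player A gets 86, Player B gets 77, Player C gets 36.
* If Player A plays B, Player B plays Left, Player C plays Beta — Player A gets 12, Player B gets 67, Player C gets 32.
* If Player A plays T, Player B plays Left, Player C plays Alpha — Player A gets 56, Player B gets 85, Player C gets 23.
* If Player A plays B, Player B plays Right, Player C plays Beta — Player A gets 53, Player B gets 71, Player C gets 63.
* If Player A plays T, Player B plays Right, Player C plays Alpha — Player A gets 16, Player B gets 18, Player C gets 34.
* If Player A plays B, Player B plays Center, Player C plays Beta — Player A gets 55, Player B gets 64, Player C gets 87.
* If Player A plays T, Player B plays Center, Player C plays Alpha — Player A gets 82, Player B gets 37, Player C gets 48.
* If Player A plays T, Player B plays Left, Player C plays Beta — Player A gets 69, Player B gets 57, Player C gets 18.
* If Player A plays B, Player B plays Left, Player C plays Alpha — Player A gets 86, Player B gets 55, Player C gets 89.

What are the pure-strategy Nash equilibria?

(T, Left, Alpha): Player A can switch to B (56 → 86). Not NE.
(T, Left, Beta): Player B can switch to Right (57 → 82). Not NE.
(T, Center, Alpha): Player A can switch to B (82 → 86). Not NE.
(T, Center, Beta): Player A can switch to B (17 → 55). Not NE.
(T, Right, Alpha): Player A can switch to B (16 → 86). Not NE.
(T, Right, Beta): Player A gets 77, best alternative 53; Player B gets 82, best alternative 57; Player C gets 47, best alternative 34. No profitable deviation — NE.
(B, Left, Alpha): Player B can switch to Right (55 → 77). Not NE.
(The remaining 5 profiles each have a profitable deviation by the same check.)

The unique pure-strategy Nash equilibrium is (T, Right, Beta).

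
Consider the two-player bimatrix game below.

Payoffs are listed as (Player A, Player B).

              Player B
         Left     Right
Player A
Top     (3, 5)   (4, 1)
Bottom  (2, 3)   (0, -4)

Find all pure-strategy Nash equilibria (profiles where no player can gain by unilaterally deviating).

The unique pure-strategy Nash equilibrium is (Top, Left).

Player A against Left: payoffs 3, 2 → best response Top.
Player A against Right: payoffs 4, 0 → best response Top.
Player B against Top: payoffs 5, 1 → best response Left.
Player B against Bottom: payoffs 3, -4 → best response Left.
Mutual best responses: (Top, Left).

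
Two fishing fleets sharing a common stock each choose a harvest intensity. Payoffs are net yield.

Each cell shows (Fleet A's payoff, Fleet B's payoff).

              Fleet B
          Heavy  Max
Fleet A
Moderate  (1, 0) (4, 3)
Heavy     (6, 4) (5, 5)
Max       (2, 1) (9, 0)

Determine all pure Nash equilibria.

(Moderate, Heavy): Fleet A can switch to Heavy (1 → 6). Not NE.
(Moderate, Max): Fleet A can switch to Heavy (4 → 5). Not NE.
(Heavy, Heavy): Fleet B can switch to Max (4 → 5). Not NE.
(Heavy, Max): Fleet A can switch to Max (5 → 9). Not NE.
(Max, Heavy): Fleet A can switch to Heavy (2 → 6). Not NE.
(Max, Max): Fleet B can switch to Heavy (0 → 1). Not NE.

There is no pure-strategy Nash equilibrium.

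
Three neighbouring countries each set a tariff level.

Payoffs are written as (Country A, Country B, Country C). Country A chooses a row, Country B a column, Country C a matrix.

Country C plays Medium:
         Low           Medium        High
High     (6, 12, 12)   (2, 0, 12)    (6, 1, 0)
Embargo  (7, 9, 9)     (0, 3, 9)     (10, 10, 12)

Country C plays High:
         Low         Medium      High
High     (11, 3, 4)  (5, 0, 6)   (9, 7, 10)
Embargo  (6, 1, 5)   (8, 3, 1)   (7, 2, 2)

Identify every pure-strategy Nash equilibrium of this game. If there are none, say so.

(High, High, High) and (Embargo, High, Medium)

Country A against (Low, Medium): payoffs 6, 7 → best response Embargo.
Country A against (Low, High): payoffs 11, 6 → best response High.
Country A against (Medium, Medium): payoffs 2, 0 → best response High.
Country A against (Medium, High): payoffs 5, 8 → best response Embargo.
Country A against (High, Medium): payoffs 6, 10 → best response Embargo.
Country A against (High, High): payoffs 9, 7 → best response High.
Country B against (High, Medium): payoffs 12, 0, 1 → best response Low.
Country B against (High, High): payoffs 3, 0, 7 → best response High.
Country B against (Embargo, Medium): payoffs 9, 3, 10 → best response High.
Country B against (Embargo, High): payoffs 1, 3, 2 → best response Medium.
Country C against (High, Low): payoffs 12, 4 → best response Medium.
Country C against (High, Medium): payoffs 12, 6 → best response Medium.
Country C against (High, High): payoffs 0, 10 → best response High.
Country C against (Embargo, Low): payoffs 9, 5 → best response Medium.
Country C against (Embargo, Medium): payoffs 9, 1 → best response Medium.
Country C against (Embargo, High): payoffs 12, 2 → best response Medium.
Mutual best responses: (High, High, High); (Embargo, High, Medium).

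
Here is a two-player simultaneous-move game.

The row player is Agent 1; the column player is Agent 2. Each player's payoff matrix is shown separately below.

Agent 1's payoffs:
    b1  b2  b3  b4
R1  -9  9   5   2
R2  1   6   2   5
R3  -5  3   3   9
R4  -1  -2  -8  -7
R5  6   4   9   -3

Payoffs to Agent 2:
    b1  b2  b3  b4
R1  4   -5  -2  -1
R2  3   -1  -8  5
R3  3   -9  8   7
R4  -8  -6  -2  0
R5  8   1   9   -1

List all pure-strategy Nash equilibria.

(R1, b1): Agent 1 can switch to R2 (-9 → 1). Not NE.
(R1, b2): Agent 2 can switch to b1 (-5 → 4). Not NE.
(R1, b3): Agent 1 can switch to R5 (5 → 9). Not NE.
(R1, b4): Agent 1 can switch to R2 (2 → 5). Not NE.
(R2, b1): Agent 1 can switch to R5 (1 → 6). Not NE.
(R2, b2): Agent 1 can switch to R1 (6 → 9). Not NE.
(R2, b3): Agent 1 can switch to R1 (2 → 5). Not NE.
(R2, b4): Agent 1 can switch to R3 (5 → 9). Not NE.
(R3, b1): Agent 1 can switch to R2 (-5 → 1). Not NE.
(R3, b2): Agent 1 can switch to R1 (3 → 9). Not NE.
(R3, b3): Agent 1 can switch to R1 (3 → 5). Not NE.
(R3, b4): Agent 2 can switch to b3 (7 → 8). Not NE.
(R5, b3): Agent 1 gets 9, best alternative 5; Agent 2 gets 9, best alternative 8. No profitable deviation — NE.
(The remaining 7 profiles each have a profitable deviation by the same check.)

(R5, b3)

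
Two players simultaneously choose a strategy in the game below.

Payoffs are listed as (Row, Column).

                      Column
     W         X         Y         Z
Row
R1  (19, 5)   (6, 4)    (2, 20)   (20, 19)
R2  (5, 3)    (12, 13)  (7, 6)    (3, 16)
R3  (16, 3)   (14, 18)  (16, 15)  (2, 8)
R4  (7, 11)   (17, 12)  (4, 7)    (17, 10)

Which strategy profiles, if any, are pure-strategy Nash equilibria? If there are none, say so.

Check each profile: it is a Nash equilibrium iff no player can strictly gain by switching unilaterally.
(R1, W): Column can switch to Y (5 → 20). Not NE.
(R1, X): Row can switch to R2 (6 → 12). Not NE.
(R1, Y): Row can switch to R2 (2 → 7). Not NE.
(R1, Z): Column can switch to Y (19 → 20). Not NE.
(R2, W): Row can switch to R1 (5 → 19). Not NE.
(R2, X): Row can switch to R3 (12 → 14). Not NE.
(R2, Y): Row can switch to R3 (7 → 16). Not NE.
(R2, Z): Row can switch to R1 (3 → 20). Not NE.
(R3, W): Row can switch to R1 (16 → 19). Not NE.
(R3, X): Row can switch to R4 (14 → 17). Not NE.
(R4, X): Row gets 17, best alternative 14; Column gets 12, best alternative 11. No profitable deviation — NE.
(The remaining 5 profiles each have a profitable deviation by the same check.)

Pure NE: (R4, X)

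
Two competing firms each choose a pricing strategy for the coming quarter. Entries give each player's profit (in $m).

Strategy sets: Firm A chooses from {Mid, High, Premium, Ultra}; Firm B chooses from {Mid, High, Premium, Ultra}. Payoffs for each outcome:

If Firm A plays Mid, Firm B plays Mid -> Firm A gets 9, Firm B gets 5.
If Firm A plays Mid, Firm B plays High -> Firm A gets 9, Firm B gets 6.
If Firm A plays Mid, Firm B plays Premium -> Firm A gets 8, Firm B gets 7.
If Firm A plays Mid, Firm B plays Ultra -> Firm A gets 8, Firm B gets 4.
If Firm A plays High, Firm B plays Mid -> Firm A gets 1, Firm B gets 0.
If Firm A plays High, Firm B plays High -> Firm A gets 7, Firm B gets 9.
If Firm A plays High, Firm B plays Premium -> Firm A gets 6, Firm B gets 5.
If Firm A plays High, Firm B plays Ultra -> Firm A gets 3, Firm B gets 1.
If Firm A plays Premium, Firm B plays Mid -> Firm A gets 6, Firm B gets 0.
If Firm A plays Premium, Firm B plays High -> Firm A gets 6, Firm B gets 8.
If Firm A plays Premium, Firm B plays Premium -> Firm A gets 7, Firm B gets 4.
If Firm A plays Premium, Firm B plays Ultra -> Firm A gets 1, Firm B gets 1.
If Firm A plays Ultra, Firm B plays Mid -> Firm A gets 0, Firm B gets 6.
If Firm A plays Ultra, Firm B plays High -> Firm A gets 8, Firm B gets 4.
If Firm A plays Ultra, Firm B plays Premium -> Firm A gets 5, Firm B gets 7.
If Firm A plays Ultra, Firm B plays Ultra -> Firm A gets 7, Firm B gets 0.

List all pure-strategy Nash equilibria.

The unique pure-strategy Nash equilibrium is (Mid, Premium).

Firm A against Mid: payoffs 9, 1, 6, 0 → best response Mid.
Firm A against High: payoffs 9, 7, 6, 8 → best response Mid.
Firm A against Premium: payoffs 8, 6, 7, 5 → best response Mid.
Firm A against Ultra: payoffs 8, 3, 1, 7 → best response Mid.
Firm B against Mid: payoffs 5, 6, 7, 4 → best response Premium.
Firm B against High: payoffs 0, 9, 5, 1 → best response High.
Firm B against Premium: payoffs 0, 8, 4, 1 → best response High.
Firm B against Ultra: payoffs 6, 4, 7, 0 → best response Premium.
Mutual best responses: (Mid, Premium).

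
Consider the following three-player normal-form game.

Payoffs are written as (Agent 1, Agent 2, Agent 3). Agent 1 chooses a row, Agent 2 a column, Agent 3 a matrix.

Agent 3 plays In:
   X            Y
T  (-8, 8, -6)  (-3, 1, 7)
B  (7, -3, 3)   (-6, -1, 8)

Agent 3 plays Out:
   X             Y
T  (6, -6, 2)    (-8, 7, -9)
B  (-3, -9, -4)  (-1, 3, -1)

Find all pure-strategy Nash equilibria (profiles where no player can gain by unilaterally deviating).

This game has no pure Nash equilibrium.

(T, X, In): Agent 1 can switch to B (-8 → 7). Not NE.
(T, X, Out): Agent 2 can switch to Y (-6 → 7). Not NE.
(T, Y, In): Agent 2 can switch to X (1 → 8). Not NE.
(T, Y, Out): Agent 1 can switch to B (-8 → -1). Not NE.
(B, X, In): Agent 2 can switch to Y (-3 → -1). Not NE.
(B, X, Out): Agent 1 can switch to T (-3 → 6). Not NE.
(The remaining 2 profiles each have a profitable deviation by the same check.)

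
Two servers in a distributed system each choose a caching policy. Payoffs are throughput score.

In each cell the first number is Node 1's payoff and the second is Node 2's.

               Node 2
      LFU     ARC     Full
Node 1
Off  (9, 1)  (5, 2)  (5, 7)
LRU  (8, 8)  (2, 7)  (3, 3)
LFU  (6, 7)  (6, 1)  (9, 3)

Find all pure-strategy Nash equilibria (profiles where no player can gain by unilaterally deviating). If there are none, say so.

(Off, LFU): Node 2 can switch to ARC (1 → 2). Not NE.
(Off, ARC): Node 1 can switch to LFU (5 → 6). Not NE.
(Off, Full): Node 1 can switch to LFU (5 → 9). Not NE.
(LRU, LFU): Node 1 can switch to Off (8 → 9). Not NE.
(LRU, ARC): Node 1 can switch to Off (2 → 5). Not NE.
(LRU, Full): Node 1 can switch to Off (3 → 5). Not NE.
(LFU, LFU): Node 1 can switch to Off (6 → 9). Not NE.
(LFU, ARC): Node 2 can switch to LFU (1 → 7). Not NE.
(LFU, Full): Node 2 can switch to LFU (3 → 7). Not NE.

none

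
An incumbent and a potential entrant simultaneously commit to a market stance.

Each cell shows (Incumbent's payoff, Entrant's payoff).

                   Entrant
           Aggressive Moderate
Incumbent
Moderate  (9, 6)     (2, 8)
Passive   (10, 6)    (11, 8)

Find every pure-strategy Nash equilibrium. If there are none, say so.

(Passive, Moderate)

Mark each player's best response to every combination of opponents' strategies; a profile where every player is best-responding is a pure Nash equilibrium.
Incumbent against Aggressive: payoffs 9, 10 → best response Passive.
Incumbent against Moderate: payoffs 2, 11 → best response Passive.
Entrant against Moderate: payoffs 6, 8 → best response Moderate.
Entrant against Passive: payoffs 6, 8 → best response Moderate.
Mutual best responses: (Passive, Moderate).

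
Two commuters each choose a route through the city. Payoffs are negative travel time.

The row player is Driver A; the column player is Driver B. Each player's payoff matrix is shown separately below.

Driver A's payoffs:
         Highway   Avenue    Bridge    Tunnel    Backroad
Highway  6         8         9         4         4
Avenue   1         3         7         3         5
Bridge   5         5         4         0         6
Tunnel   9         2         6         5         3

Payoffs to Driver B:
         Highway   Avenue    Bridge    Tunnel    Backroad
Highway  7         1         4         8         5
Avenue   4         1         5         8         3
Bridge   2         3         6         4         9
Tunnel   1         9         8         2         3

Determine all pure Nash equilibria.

Check each profile: it is a Nash equilibrium iff no player can strictly gain by switching unilaterally.
(Highway, Highway): Driver A can switch to Tunnel (6 → 9). Not NE.
(Highway, Avenue): Driver B can switch to Highway (1 → 7). Not NE.
(Highway, Bridge): Driver B can switch to Highway (4 → 7). Not NE.
(Highway, Tunnel): Driver A can switch to Tunnel (4 → 5). Not NE.
(Highway, Backroad): Driver A can switch to Avenue (4 → 5). Not NE.
(Avenue, Highway): Driver A can switch to Highway (1 → 6). Not NE.
(Avenue, Avenue): Driver A can switch to Highway (3 → 8). Not NE.
(Avenue, Bridge): Driver A can switch to Highway (7 → 9). Not NE.
(Avenue, Tunnel): Driver A can switch to Highway (3 → 4). Not NE.
(Avenue, Backroad): Driver A can switch to Bridge (5 → 6). Not NE.
(Bridge, Backroad): Driver A gets 6, best alternative 5; Driver B gets 9, best alternative 6. No profitable deviation — NE.
(The remaining 9 profiles each have a profitable deviation by the same check.)

The unique pure-strategy Nash equilibrium is (Bridge, Backroad).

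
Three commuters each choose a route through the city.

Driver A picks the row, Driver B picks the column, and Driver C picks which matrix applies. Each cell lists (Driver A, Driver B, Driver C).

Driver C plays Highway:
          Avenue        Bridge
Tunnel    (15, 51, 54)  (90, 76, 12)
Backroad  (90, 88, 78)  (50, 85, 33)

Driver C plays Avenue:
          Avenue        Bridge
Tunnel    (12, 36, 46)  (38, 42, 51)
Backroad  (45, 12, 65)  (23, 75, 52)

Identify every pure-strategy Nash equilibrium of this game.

The pure Nash equilibria are (Tunnel, Bridge, Avenue) and (Backroad, Avenue, Highway).

Check each profile: it is a Nash equilibrium iff no player can strictly gain by switching unilaterally.
(Tunnel, Avenue, Highway): Driver A can switch to Backroad (15 → 90). Not NE.
(Tunnel, Avenue, Avenue): Driver A can switch to Backroad (12 → 45). Not NE.
(Tunnel, Bridge, Highway): Driver C can switch to Avenue (12 → 51). Not NE.
(Tunnel, Bridge, Avenue): Driver A gets 38, best alternative 23; Driver B gets 42, best alternative 36; Driver C gets 51, best alternative 12. No profitable deviation — NE.
(Backroad, Avenue, Highway): Driver A gets 90, best alternative 15; Driver B gets 88, best alternative 85; Driver C gets 78, best alternative 65. No profitable deviation — NE.
(Backroad, Avenue, Avenue): Driver B can switch to Bridge (12 → 75). Not NE.
(Backroad, Bridge, Highway): Driver A can switch to Tunnel (50 → 90). Not NE.
(Backroad, Bridge, Avenue): Driver A can switch to Tunnel (23 → 38). Not NE.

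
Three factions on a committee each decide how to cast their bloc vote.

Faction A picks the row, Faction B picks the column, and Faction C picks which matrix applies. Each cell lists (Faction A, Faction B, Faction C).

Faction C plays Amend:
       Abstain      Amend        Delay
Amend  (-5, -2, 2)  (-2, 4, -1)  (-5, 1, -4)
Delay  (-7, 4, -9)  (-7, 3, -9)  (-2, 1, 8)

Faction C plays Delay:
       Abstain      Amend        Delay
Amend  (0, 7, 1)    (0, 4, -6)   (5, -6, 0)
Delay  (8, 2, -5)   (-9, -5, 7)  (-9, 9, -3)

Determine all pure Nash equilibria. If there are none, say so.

The unique pure-strategy Nash equilibrium is (Amend, Amend, Amend).

For each strategy profile, look for a profitable unilateral deviation.
(Amend, Abstain, Amend): Faction B can switch to Amend (-2 → 4). Not NE.
(Amend, Abstain, Delay): Faction A can switch to Delay (0 → 8). Not NE.
(Amend, Amend, Amend): Faction A gets -2, best alternative -7; Faction B gets 4, best alternative 1; Faction C gets -1, best alternative -6. No profitable deviation — NE.
(Amend, Amend, Delay): Faction B can switch to Abstain (4 → 7). Not NE.
(Amend, Delay, Amend): Faction A can switch to Delay (-5 → -2). Not NE.
(Amend, Delay, Delay): Faction B can switch to Abstain (-6 → 7). Not NE.
(Delay, Abstain, Amend): Faction A can switch to Amend (-7 → -5). Not NE.
(Delay, Abstain, Delay): Faction B can switch to Delay (2 → 9). Not NE.
(Delay, Amend, Amend): Faction A can switch to Amend (-7 → -2). Not NE.
(The remaining 3 profiles each have a profitable deviation by the same check.)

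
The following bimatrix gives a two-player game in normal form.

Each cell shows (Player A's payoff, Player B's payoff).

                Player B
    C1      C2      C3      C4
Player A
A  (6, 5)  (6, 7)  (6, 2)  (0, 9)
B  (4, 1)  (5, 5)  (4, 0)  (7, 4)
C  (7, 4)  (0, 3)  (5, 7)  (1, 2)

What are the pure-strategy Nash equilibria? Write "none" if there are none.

This game has no pure Nash equilibrium.

(A, C1): Player A can switch to C (6 → 7). Not NE.
(A, C2): Player B can switch to C4 (7 → 9). Not NE.
(A, C3): Player B can switch to C1 (2 → 5). Not NE.
(A, C4): Player A can switch to B (0 → 7). Not NE.
(B, C1): Player A can switch to A (4 → 6). Not NE.
(B, C2): Player A can switch to A (5 → 6). Not NE.
(B, C3): Player A can switch to A (4 → 6). Not NE.
(B, C4): Player B can switch to C2 (4 → 5). Not NE.
(C, C1): Player B can switch to C3 (4 → 7). Not NE.
(C, C2): Player A can switch to A (0 → 6). Not NE.
(The remaining 2 profiles each have a profitable deviation by the same check.)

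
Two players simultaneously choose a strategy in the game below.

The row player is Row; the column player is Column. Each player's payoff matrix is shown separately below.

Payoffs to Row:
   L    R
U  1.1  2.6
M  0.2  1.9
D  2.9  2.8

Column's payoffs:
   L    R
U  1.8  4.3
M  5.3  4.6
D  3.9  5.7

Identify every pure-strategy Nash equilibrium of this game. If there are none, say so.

The unique pure-strategy Nash equilibrium is (D, R).

Check each profile: it is a Nash equilibrium iff no player can strictly gain by switching unilaterally.
(U, L): Row can switch to D (1.1 → 2.9). Not NE.
(U, R): Row can switch to D (2.6 → 2.8). Not NE.
(M, L): Row can switch to U (0.2 → 1.1). Not NE.
(M, R): Row can switch to U (1.9 → 2.6). Not NE.
(D, L): Column can switch to R (3.9 → 5.7). Not NE.
(D, R): Row gets 2.8, best alternative 2.6; Column gets 5.7, best alternative 3.9. No profitable deviation — NE.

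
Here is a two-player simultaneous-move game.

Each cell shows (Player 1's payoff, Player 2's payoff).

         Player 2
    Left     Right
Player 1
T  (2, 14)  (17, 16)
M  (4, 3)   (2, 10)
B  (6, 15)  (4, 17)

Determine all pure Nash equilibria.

(T, Left): Player 1 can switch to M (2 → 4). Not NE.
(T, Right): Player 1 gets 17, best alternative 4; Player 2 gets 16, best alternative 14. No profitable deviation — NE.
(M, Left): Player 1 can switch to B (4 → 6). Not NE.
(M, Right): Player 1 can switch to T (2 → 17). Not NE.
(B, Left): Player 2 can switch to Right (15 → 17). Not NE.
(B, Right): Player 1 can switch to T (4 → 17). Not NE.

(T, Right)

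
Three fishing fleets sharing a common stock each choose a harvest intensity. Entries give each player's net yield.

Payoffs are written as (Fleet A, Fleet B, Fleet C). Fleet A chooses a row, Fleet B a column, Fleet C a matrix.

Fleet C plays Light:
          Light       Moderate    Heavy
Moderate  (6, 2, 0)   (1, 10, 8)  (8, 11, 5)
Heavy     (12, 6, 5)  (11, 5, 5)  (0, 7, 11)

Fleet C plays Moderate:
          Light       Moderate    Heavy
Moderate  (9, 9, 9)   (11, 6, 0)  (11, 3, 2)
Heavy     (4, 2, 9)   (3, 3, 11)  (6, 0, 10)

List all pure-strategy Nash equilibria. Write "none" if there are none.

Fleet A against (Light, Light): payoffs 6, 12 → best response Heavy.
Fleet A against (Light, Moderate): payoffs 9, 4 → best response Moderate.
Fleet A against (Moderate, Light): payoffs 1, 11 → best response Heavy.
Fleet A against (Moderate, Moderate): payoffs 11, 3 → best response Moderate.
Fleet A against (Heavy, Light): payoffs 8, 0 → best response Moderate.
Fleet A against (Heavy, Moderate): payoffs 11, 6 → best response Moderate.
Fleet B against (Moderate, Light): payoffs 2, 10, 11 → best response Heavy.
Fleet B against (Moderate, Moderate): payoffs 9, 6, 3 → best response Light.
Fleet B against (Heavy, Light): payoffs 6, 5, 7 → best response Heavy.
Fleet B against (Heavy, Moderate): payoffs 2, 3, 0 → best response Moderate.
Fleet C against (Moderate, Light): payoffs 0, 9 → best response Moderate.
Fleet C against (Moderate, Moderate): payoffs 8, 0 → best response Light.
Fleet C against (Moderate, Heavy): payoffs 5, 2 → best response Light.
Fleet C against (Heavy, Light): payoffs 5, 9 → best response Moderate.
Fleet C against (Heavy, Moderate): payoffs 5, 11 → best response Moderate.
Fleet C against (Heavy, Heavy): payoffs 11, 10 → best response Light.
Mutual best responses: (Moderate, Light, Moderate); (Moderate, Heavy, Light).

(Moderate, Light, Moderate), (Moderate, Heavy, Light)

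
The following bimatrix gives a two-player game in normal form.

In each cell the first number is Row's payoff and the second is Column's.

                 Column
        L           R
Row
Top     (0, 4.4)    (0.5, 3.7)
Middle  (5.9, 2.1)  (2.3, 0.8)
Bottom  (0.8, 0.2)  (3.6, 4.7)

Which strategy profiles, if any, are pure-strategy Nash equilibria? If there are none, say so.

Mark each player's best response to every combination of opponents' strategies; a profile where every player is best-responding is a pure Nash equilibrium.
Row against L: payoffs 0, 5.9, 0.8 → best response Middle.
Row against R: payoffs 0.5, 2.3, 3.6 → best response Bottom.
Column against Top: payoffs 4.4, 3.7 → best response L.
Column against Middle: payoffs 2.1, 0.8 → best response L.
Column against Bottom: payoffs 0.2, 4.7 → best response R.
Mutual best responses: (Middle, L); (Bottom, R).

Pure-strategy Nash equilibria: (Middle, L), (Bottom, R)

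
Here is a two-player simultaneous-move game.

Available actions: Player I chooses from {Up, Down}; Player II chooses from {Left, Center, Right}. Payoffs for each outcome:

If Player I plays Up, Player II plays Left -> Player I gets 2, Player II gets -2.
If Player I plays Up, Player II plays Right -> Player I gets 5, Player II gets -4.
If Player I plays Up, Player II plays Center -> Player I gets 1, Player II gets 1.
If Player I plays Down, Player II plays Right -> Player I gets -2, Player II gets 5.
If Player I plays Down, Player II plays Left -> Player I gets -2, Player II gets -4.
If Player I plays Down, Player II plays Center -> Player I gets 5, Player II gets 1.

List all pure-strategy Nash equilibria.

For each player, find the best response to each opponent profile; mutual best responses are the pure NE.
Player I against Left: payoffs 2, -2 → best response Up.
Player I against Center: payoffs 1, 5 → best response Down.
Player I against Right: payoffs 5, -2 → best response Up.
Player II against Up: payoffs -2, 1, -4 → best response Center.
Player II against Down: payoffs -4, 1, 5 → best response Right.
No profile is a mutual best response for all players.

There is no pure-strategy Nash equilibrium.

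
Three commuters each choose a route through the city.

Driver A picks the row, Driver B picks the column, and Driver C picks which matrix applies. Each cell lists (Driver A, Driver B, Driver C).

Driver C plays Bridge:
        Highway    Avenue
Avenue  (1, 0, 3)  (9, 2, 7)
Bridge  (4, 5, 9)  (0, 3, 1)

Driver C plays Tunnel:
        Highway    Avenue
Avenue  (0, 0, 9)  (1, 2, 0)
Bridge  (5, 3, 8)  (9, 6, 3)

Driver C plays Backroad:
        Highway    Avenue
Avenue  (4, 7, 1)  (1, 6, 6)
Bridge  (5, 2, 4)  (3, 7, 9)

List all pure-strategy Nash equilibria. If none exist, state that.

Mark each player's best response to every combination of opponents' strategies; a profile where every player is best-responding is a pure Nash equilibrium.
Driver A against (Highway, Bridge): payoffs 1, 4 → best response Bridge.
Driver A against (Highway, Tunnel): payoffs 0, 5 → best response Bridge.
Driver A against (Highway, Backroad): payoffs 4, 5 → best response Bridge.
Driver A against (Avenue, Bridge): payoffs 9, 0 → best response Avenue.
Driver A against (Avenue, Tunnel): payoffs 1, 9 → best response Bridge.
Driver A against (Avenue, Backroad): payoffs 1, 3 → best response Bridge.
Driver B against (Avenue, Bridge): payoffs 0, 2 → best response Avenue.
Driver B against (Avenue, Tunnel): payoffs 0, 2 → best response Avenue.
Driver B against (Avenue, Backroad): payoffs 7, 6 → best response Highway.
Driver B against (Bridge, Bridge): payoffs 5, 3 → best response Highway.
Driver B against (Bridge, Tunnel): payoffs 3, 6 → best response Avenue.
Driver B against (Bridge, Backroad): payoffs 2, 7 → best response Avenue.
Driver C against (Avenue, Highway): payoffs 3, 9, 1 → best response Tunnel.
Driver C against (Avenue, Avenue): payoffs 7, 0, 6 → best response Bridge.
Driver C against (Bridge, Highway): payoffs 9, 8, 4 → best response Bridge.
Driver C against (Bridge, Avenue): payoffs 1, 3, 9 → best response Backroad.
Mutual best responses: (Avenue, Avenue, Bridge); (Bridge, Highway, Bridge); (Bridge, Avenue, Backroad).

Pure-strategy Nash equilibria: (Avenue, Avenue, Bridge) and (Bridge, Highway, Bridge) and (Bridge, Avenue, Backroad)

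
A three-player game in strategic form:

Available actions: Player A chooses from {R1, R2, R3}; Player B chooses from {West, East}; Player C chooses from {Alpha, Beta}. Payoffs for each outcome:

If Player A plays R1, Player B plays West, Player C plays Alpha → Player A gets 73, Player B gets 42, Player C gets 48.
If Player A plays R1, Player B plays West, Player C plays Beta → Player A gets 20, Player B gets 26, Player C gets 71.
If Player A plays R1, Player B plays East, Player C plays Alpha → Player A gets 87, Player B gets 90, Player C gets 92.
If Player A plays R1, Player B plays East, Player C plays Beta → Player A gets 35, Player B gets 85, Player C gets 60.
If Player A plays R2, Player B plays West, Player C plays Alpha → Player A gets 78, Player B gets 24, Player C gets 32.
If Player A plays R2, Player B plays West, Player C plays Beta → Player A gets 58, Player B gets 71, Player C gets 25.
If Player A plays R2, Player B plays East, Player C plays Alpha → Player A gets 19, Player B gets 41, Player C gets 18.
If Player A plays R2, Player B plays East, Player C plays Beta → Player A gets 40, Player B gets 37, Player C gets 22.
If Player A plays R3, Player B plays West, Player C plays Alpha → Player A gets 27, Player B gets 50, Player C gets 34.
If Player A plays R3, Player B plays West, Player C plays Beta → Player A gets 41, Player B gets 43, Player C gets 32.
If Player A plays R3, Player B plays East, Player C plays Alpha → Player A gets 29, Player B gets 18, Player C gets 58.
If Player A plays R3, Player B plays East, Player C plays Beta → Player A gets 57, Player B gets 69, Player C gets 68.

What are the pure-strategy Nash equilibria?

For each player, find the best response to each opponent profile; mutual best responses are the pure NE.
Player A against (West, Alpha): payoffs 73, 78, 27 → best response R2.
Player A against (West, Beta): payoffs 20, 58, 41 → best response R2.
Player A against (East, Alpha): payoffs 87, 19, 29 → best response R1.
Player A against (East, Beta): payoffs 35, 40, 57 → best response R3.
Player B against (R1, Alpha): payoffs 42, 90 → best response East.
Player B against (R1, Beta): payoffs 26, 85 → best response East.
Player B against (R2, Alpha): payoffs 24, 41 → best response East.
Player B against (R2, Beta): payoffs 71, 37 → best response West.
Player B against (R3, Alpha): payoffs 50, 18 → best response West.
Player B against (R3, Beta): payoffs 43, 69 → best response East.
Player C against (R1, West): payoffs 48, 71 → best response Beta.
Player C against (R1, East): payoffs 92, 60 → best response Alpha.
Player C against (R2, West): payoffs 32, 25 → best response Alpha.
Player C against (R2, East): payoffs 18, 22 → best response Beta.
Player C against (R3, West): payoffs 34, 32 → best response Alpha.
Player C against (R3, East): payoffs 58, 68 → best response Beta.
Mutual best responses: (R1, East, Alpha); (R3, East, Beta).

The pure Nash equilibria are (R1, East, Alpha) and (R3, East, Beta).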